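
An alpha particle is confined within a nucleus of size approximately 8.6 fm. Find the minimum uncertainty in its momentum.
6.131 × 10^-21 kg·m/s

Using the Heisenberg uncertainty principle:
ΔxΔp ≥ ℏ/2

With Δx ≈ L = 8.600e-15 m (the confinement size):
Δp_min = ℏ/(2Δx)
Δp_min = (1.055e-34 J·s) / (2 × 8.600e-15 m)
Δp_min = 6.131e-21 kg·m/s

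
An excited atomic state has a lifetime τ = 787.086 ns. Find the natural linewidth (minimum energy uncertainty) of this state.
418.132 peV

Using the energy-time uncertainty principle:
ΔEΔt ≥ ℏ/2

The lifetime τ represents the time uncertainty Δt.
The natural linewidth (minimum energy uncertainty) is:

ΔE = ℏ/(2τ)
ΔE = (1.055e-34 J·s) / (2 × 7.871e-07 s)
ΔE = 6.699e-29 J = 418.132 peV

This natural linewidth limits the precision of spectroscopic measurements.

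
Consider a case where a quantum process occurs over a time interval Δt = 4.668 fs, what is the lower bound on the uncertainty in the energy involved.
70.503 meV

Using the energy-time uncertainty principle:
ΔEΔt ≥ ℏ/2

The minimum uncertainty in energy is:
ΔE_min = ℏ/(2Δt)
ΔE_min = (1.055e-34 J·s) / (2 × 4.668e-15 s)
ΔE_min = 1.130e-20 J = 70.503 meV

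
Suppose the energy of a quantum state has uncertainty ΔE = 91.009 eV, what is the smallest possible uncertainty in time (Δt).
3.616 as

Using the energy-time uncertainty principle:
ΔEΔt ≥ ℏ/2

The minimum uncertainty in time is:
Δt_min = ℏ/(2ΔE)
Δt_min = (1.055e-34 J·s) / (2 × 1.458e-17 J)
Δt_min = 3.616e-18 s = 3.616 as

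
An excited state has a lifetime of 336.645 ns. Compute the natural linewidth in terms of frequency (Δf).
236.384 kHz

Using the energy-time uncertainty principle and E = hf:
ΔEΔt ≥ ℏ/2
hΔf·Δt ≥ ℏ/2

The minimum frequency uncertainty is:
Δf = ℏ/(2hτ) = 1/(4πτ)
Δf = 1/(4π × 3.366e-07 s)
Δf = 2.364e+05 Hz = 236.384 kHz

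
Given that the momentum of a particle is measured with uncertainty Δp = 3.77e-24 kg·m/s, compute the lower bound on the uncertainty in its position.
13.986 pm

Using the Heisenberg uncertainty principle:
ΔxΔp ≥ ℏ/2

The minimum uncertainty in position is:
Δx_min = ℏ/(2Δp)
Δx_min = (1.055e-34 J·s) / (2 × 3.770e-24 kg·m/s)
Δx_min = 1.399e-11 m = 13.986 pm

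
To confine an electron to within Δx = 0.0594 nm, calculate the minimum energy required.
2.700 eV

Localizing a particle requires giving it sufficient momentum uncertainty:

1. From uncertainty principle: Δp ≥ ℏ/(2Δx)
   Δp_min = (1.055e-34 J·s) / (2 × 5.940e-11 m)
   Δp_min = 8.877e-25 kg·m/s

2. This momentum uncertainty corresponds to kinetic energy:
   KE ≈ (Δp)²/(2m) = (8.877e-25)²/(2 × 9.109e-31 kg)
   KE = 4.325e-19 J = 2.700 eV

Tighter localization requires more energy.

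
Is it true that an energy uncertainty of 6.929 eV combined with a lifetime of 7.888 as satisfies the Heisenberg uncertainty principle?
No, it violates the uncertainty relation.

Calculate the product ΔEΔt:
ΔE = 6.929 eV = 1.110e-18 J
ΔEΔt = (1.110e-18 J) × (7.888e-18 s)
ΔEΔt = 8.757e-36 J·s

Compare to the minimum allowed value ℏ/2:
ℏ/2 = 5.273e-35 J·s

Since ΔEΔt = 8.757e-36 J·s < 5.273e-35 J·s = ℏ/2,
this violates the uncertainty relation.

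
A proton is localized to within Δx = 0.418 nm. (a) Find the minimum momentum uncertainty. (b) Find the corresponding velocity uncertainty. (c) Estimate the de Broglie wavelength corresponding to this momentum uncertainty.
(a) Δp_min = 1.261 × 10^-25 kg·m/s
(b) Δv_min = 75.417 m/s
(c) λ_dB = 5.253 nm

Step-by-step:

(a) From the uncertainty principle:
Δp_min = ℏ/(2Δx) = (1.055e-34 J·s)/(2 × 4.180e-10 m) = 1.261e-25 kg·m/s

(b) The velocity uncertainty:
Δv = Δp/m = (1.261e-25 kg·m/s)/(1.673e-27 kg) = 7.542e+01 m/s = 75.417 m/s

(c) The de Broglie wavelength for this momentum:
λ = h/p = (6.626e-34 J·s)/(1.261e-25 kg·m/s) = 5.253e-09 m = 5.253 nm

Note: The de Broglie wavelength is comparable to the localization size, as expected from wave-particle duality.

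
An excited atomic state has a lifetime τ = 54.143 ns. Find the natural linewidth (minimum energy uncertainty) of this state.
6.078 neV

Using the energy-time uncertainty principle:
ΔEΔt ≥ ℏ/2

The lifetime τ represents the time uncertainty Δt.
The natural linewidth (minimum energy uncertainty) is:

ΔE = ℏ/(2τ)
ΔE = (1.055e-34 J·s) / (2 × 5.414e-08 s)
ΔE = 9.739e-28 J = 6.078 neV

This natural linewidth limits the precision of spectroscopic measurements.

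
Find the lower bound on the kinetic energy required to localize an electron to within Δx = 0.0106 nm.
84.772 eV

Localizing a particle requires giving it sufficient momentum uncertainty:

1. From uncertainty principle: Δp ≥ ℏ/(2Δx)
   Δp_min = (1.055e-34 J·s) / (2 × 1.060e-11 m)
   Δp_min = 4.974e-24 kg·m/s

2. This momentum uncertainty corresponds to kinetic energy:
   KE ≈ (Δp)²/(2m) = (4.974e-24)²/(2 × 9.109e-31 kg)
   KE = 1.358e-17 J = 84.772 eV

Tighter localization requires more energy.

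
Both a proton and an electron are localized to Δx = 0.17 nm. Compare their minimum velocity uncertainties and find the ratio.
The electron has the larger minimum velocity uncertainty, by a ratio of 1836.2.

For both particles, Δp_min = ℏ/(2Δx) = 3.102e-25 kg·m/s (same for both).

The velocity uncertainty is Δv = Δp/m:
- proton: Δv = 3.102e-25 / 1.673e-27 = 1.854e+02 m/s = 185.438 m/s
- electron: Δv = 3.102e-25 / 9.109e-31 = 3.405e+05 m/s = 340.493 km/s

Ratio: 3.405e+05 / 1.854e+02 = 1836.2

The lighter particle has larger velocity uncertainty because Δv ∝ 1/m.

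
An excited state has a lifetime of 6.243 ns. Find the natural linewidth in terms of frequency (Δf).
12.747 MHz

Using the energy-time uncertainty principle and E = hf:
ΔEΔt ≥ ℏ/2
hΔf·Δt ≥ ℏ/2

The minimum frequency uncertainty is:
Δf = ℏ/(2hτ) = 1/(4πτ)
Δf = 1/(4π × 6.243e-09 s)
Δf = 1.275e+07 Hz = 12.747 MHz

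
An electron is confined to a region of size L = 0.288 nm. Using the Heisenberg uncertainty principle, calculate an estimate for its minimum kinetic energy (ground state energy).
114.836 meV

Using the uncertainty principle to estimate ground state energy:

1. The position uncertainty is approximately the confinement size:
   Δx ≈ L = 2.880e-10 m

2. From ΔxΔp ≥ ℏ/2, the minimum momentum uncertainty is:
   Δp ≈ ℏ/(2L) = 1.831e-25 kg·m/s

3. The kinetic energy is approximately:
   KE ≈ (Δp)²/(2m) = (1.831e-25)²/(2 × 9.109e-31 kg)
   KE ≈ 1.840e-20 J = 114.836 meV

This is an order-of-magnitude estimate of the ground state energy.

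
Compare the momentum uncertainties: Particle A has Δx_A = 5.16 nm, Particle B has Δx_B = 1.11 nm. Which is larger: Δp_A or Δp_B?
Particle B has the larger minimum momentum uncertainty, by a factor of 4.65.

For each particle, the minimum momentum uncertainty is Δp_min = ℏ/(2Δx):

Particle A: Δp_A = ℏ/(2×5.160e-09 m) = 1.022e-26 kg·m/s
Particle B: Δp_B = ℏ/(2×1.110e-09 m) = 4.750e-26 kg·m/s

Ratio: Δp_B/Δp_A = 4.65

Since Δp_min ∝ 1/Δx, the particle with smaller position uncertainty (B) has larger momentum uncertainty.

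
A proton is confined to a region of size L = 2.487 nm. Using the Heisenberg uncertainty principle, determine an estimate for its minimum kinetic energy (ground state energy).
838.692 neV

Using the uncertainty principle to estimate ground state energy:

1. The position uncertainty is approximately the confinement size:
   Δx ≈ L = 2.487e-09 m

2. From ΔxΔp ≥ ℏ/2, the minimum momentum uncertainty is:
   Δp ≈ ℏ/(2L) = 2.120e-26 kg·m/s

3. The kinetic energy is approximately:
   KE ≈ (Δp)²/(2m) = (2.120e-26)²/(2 × 1.673e-27 kg)
   KE ≈ 1.344e-25 J = 838.692 neV

This is an order-of-magnitude estimate of the ground state energy.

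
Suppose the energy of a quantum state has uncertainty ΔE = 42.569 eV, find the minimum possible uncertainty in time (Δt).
7.731 as

Using the energy-time uncertainty principle:
ΔEΔt ≥ ℏ/2

The minimum uncertainty in time is:
Δt_min = ℏ/(2ΔE)
Δt_min = (1.055e-34 J·s) / (2 × 6.820e-18 J)
Δt_min = 7.731e-18 s = 7.731 as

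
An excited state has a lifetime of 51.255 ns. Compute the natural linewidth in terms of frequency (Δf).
1.553 MHz

Using the energy-time uncertainty principle and E = hf:
ΔEΔt ≥ ℏ/2
hΔf·Δt ≥ ℏ/2

The minimum frequency uncertainty is:
Δf = ℏ/(2hτ) = 1/(4πτ)
Δf = 1/(4π × 5.126e-08 s)
Δf = 1.553e+06 Hz = 1.553 MHz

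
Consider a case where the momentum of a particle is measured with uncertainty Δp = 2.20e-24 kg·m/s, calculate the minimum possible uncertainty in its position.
23.968 pm

Using the Heisenberg uncertainty principle:
ΔxΔp ≥ ℏ/2

The minimum uncertainty in position is:
Δx_min = ℏ/(2Δp)
Δx_min = (1.055e-34 J·s) / (2 × 2.200e-24 kg·m/s)
Δx_min = 2.397e-11 m = 23.968 pm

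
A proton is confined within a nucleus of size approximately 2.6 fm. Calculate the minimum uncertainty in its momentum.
2.028 × 10^-20 kg·m/s

Using the Heisenberg uncertainty principle:
ΔxΔp ≥ ℏ/2

With Δx ≈ L = 2.600e-15 m (the confinement size):
Δp_min = ℏ/(2Δx)
Δp_min = (1.055e-34 J·s) / (2 × 2.600e-15 m)
Δp_min = 2.028e-20 kg·m/s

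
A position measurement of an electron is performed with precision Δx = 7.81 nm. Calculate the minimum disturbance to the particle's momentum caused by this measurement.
6.751 × 10^-27 kg·m/s

The uncertainty principle implies that measuring position disturbs momentum:
ΔxΔp ≥ ℏ/2

When we measure position with precision Δx, we necessarily introduce a momentum uncertainty:
Δp ≥ ℏ/(2Δx)
Δp_min = (1.055e-34 J·s) / (2 × 7.810e-09 m)
Δp_min = 6.751e-27 kg·m/s

The more precisely we measure position, the greater the momentum disturbance.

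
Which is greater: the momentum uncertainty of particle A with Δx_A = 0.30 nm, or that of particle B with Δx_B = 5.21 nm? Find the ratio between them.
Particle A has the larger minimum momentum uncertainty, by a factor of 17.37.

For each particle, the minimum momentum uncertainty is Δp_min = ℏ/(2Δx):

Particle A: Δp_A = ℏ/(2×3.000e-10 m) = 1.758e-25 kg·m/s
Particle B: Δp_B = ℏ/(2×5.210e-09 m) = 1.012e-26 kg·m/s

Ratio: Δp_A/Δp_B = 17.37

Since Δp_min ∝ 1/Δx, the particle with smaller position uncertainty (A) has larger momentum uncertainty.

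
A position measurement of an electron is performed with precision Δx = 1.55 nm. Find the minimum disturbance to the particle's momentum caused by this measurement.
3.402 × 10^-26 kg·m/s

The uncertainty principle implies that measuring position disturbs momentum:
ΔxΔp ≥ ℏ/2

When we measure position with precision Δx, we necessarily introduce a momentum uncertainty:
Δp ≥ ℏ/(2Δx)
Δp_min = (1.055e-34 J·s) / (2 × 1.550e-09 m)
Δp_min = 3.402e-26 kg·m/s

The more precisely we measure position, the greater the momentum disturbance.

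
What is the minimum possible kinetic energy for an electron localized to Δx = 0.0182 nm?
28.755 eV

Localizing a particle requires giving it sufficient momentum uncertainty:

1. From uncertainty principle: Δp ≥ ℏ/(2Δx)
   Δp_min = (1.055e-34 J·s) / (2 × 1.820e-11 m)
   Δp_min = 2.897e-24 kg·m/s

2. This momentum uncertainty corresponds to kinetic energy:
   KE ≈ (Δp)²/(2m) = (2.897e-24)²/(2 × 9.109e-31 kg)
   KE = 4.607e-18 J = 28.755 eV

Tighter localization requires more energy.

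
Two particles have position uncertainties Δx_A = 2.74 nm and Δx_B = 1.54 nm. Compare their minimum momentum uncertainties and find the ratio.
Particle B has the larger minimum momentum uncertainty, by a factor of 1.78.

For each particle, the minimum momentum uncertainty is Δp_min = ℏ/(2Δx):

Particle A: Δp_A = ℏ/(2×2.740e-09 m) = 1.924e-26 kg·m/s
Particle B: Δp_B = ℏ/(2×1.540e-09 m) = 3.424e-26 kg·m/s

Ratio: Δp_B/Δp_A = 1.78

Since Δp_min ∝ 1/Δx, the particle with smaller position uncertainty (B) has larger momentum uncertainty.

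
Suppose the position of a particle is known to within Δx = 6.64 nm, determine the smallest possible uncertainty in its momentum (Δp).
7.941 × 10^-27 kg·m/s

Using the Heisenberg uncertainty principle:
ΔxΔp ≥ ℏ/2

The minimum uncertainty in momentum is:
Δp_min = ℏ/(2Δx)
Δp_min = (1.055e-34 J·s) / (2 × 6.640e-09 m)
Δp_min = 7.941e-27 kg·m/s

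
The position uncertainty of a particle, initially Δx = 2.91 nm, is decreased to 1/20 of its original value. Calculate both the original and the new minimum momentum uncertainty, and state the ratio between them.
Original Δp_min = 1.812 × 10^-26 kg·m/s; new Δp'_min = 3.624 × 10^-25 kg·m/s; ratio Δp'_min/Δp_min = 20.

From the uncertainty principle ΔxΔp ≥ ℏ/2, the minimum momentum uncertainty is Δp_min = ℏ/(2Δx).

Original (Δx = 2.91 nm = 2.910e-09 m):
Δp_min = (1.055e-34 J·s)/(2 × 2.910e-09 m) = 1.812e-26 kg·m/s

When Δx → (1/20)Δx:
Δp'_min = ℏ/(2 × (1/20)Δx) = 20 × ℏ/(2Δx) = 20 × Δp_min
Δp'_min = 20 × 1.812e-26 kg·m/s = 3.624e-25 kg·m/s

Since Δp_min ∝ 1/Δx, when Δx is decreased to 1/20 of its original value, Δp_min increases to 20 times its original value.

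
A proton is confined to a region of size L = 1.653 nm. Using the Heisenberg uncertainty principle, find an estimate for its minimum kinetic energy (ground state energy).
1.898 μeV

Using the uncertainty principle to estimate ground state energy:

1. The position uncertainty is approximately the confinement size:
   Δx ≈ L = 1.653e-09 m

2. From ΔxΔp ≥ ℏ/2, the minimum momentum uncertainty is:
   Δp ≈ ℏ/(2L) = 3.190e-26 kg·m/s

3. The kinetic energy is approximately:
   KE ≈ (Δp)²/(2m) = (3.190e-26)²/(2 × 1.673e-27 kg)
   KE ≈ 3.042e-25 J = 1.898 μeV

This is an order-of-magnitude estimate of the ground state energy.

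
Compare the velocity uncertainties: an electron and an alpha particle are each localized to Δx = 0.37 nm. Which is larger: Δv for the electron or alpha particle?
The electron has the larger minimum velocity uncertainty, by a ratio of 7294.3.

For both particles, Δp_min = ℏ/(2Δx) = 1.425e-25 kg·m/s (same for both).

The velocity uncertainty is Δv = Δp/m:
- electron: Δv = 1.425e-25 / 9.109e-31 = 1.564e+05 m/s = 156.443 km/s
- alpha particle: Δv = 1.425e-25 / 6.645e-27 = 2.145e+01 m/s = 21.447 m/s

Ratio: 1.564e+05 / 2.145e+01 = 7294.3

The lighter particle has larger velocity uncertainty because Δv ∝ 1/m.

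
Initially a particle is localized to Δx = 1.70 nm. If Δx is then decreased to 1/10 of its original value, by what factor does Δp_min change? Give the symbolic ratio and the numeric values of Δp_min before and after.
Original Δp_min = 3.102 × 10^-26 kg·m/s; new Δp'_min = 3.102 × 10^-25 kg·m/s; ratio Δp'_min/Δp_min = 10.

From the uncertainty principle ΔxΔp ≥ ℏ/2, the minimum momentum uncertainty is Δp_min = ℏ/(2Δx).

Original (Δx = 1.70 nm = 1.700e-09 m):
Δp_min = (1.055e-34 J·s)/(2 × 1.700e-09 m) = 3.102e-26 kg·m/s

When Δx → (1/10)Δx:
Δp'_min = ℏ/(2 × (1/10)Δx) = 10 × ℏ/(2Δx) = 10 × Δp_min
Δp'_min = 10 × 3.102e-26 kg·m/s = 3.102e-25 kg·m/s

Since Δp_min ∝ 1/Δx, when Δx is decreased to 1/10 of its original value, Δp_min increases to 10 times its original value.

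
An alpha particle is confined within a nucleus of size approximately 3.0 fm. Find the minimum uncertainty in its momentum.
1.758 × 10^-20 kg·m/s

Using the Heisenberg uncertainty principle:
ΔxΔp ≥ ℏ/2

With Δx ≈ L = 3.000e-15 m (the confinement size):
Δp_min = ℏ/(2Δx)
Δp_min = (1.055e-34 J·s) / (2 × 3.000e-15 m)
Δp_min = 1.758e-20 kg·m/s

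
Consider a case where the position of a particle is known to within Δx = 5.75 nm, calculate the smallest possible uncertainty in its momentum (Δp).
9.170 × 10^-27 kg·m/s

Using the Heisenberg uncertainty principle:
ΔxΔp ≥ ℏ/2

The minimum uncertainty in momentum is:
Δp_min = ℏ/(2Δx)
Δp_min = (1.055e-34 J·s) / (2 × 5.750e-09 m)
Δp_min = 9.170e-27 kg·m/s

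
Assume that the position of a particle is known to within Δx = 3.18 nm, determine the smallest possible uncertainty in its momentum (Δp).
1.658 × 10^-26 kg·m/s

Using the Heisenberg uncertainty principle:
ΔxΔp ≥ ℏ/2

The minimum uncertainty in momentum is:
Δp_min = ℏ/(2Δx)
Δp_min = (1.055e-34 J·s) / (2 × 3.180e-09 m)
Δp_min = 1.658e-26 kg·m/s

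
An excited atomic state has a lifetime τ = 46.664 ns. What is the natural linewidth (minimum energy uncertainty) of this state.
7.053 neV

Using the energy-time uncertainty principle:
ΔEΔt ≥ ℏ/2

The lifetime τ represents the time uncertainty Δt.
The natural linewidth (minimum energy uncertainty) is:

ΔE = ℏ/(2τ)
ΔE = (1.055e-34 J·s) / (2 × 4.666e-08 s)
ΔE = 1.130e-27 J = 7.053 neV

This natural linewidth limits the precision of spectroscopic measurements.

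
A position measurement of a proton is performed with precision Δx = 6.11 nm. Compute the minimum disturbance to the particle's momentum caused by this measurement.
8.630 × 10^-27 kg·m/s

The uncertainty principle implies that measuring position disturbs momentum:
ΔxΔp ≥ ℏ/2

When we measure position with precision Δx, we necessarily introduce a momentum uncertainty:
Δp ≥ ℏ/(2Δx)
Δp_min = (1.055e-34 J·s) / (2 × 6.110e-09 m)
Δp_min = 8.630e-27 kg·m/s

The more precisely we measure position, the greater the momentum disturbance.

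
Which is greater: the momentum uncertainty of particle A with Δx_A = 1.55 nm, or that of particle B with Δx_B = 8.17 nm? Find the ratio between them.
Particle A has the larger minimum momentum uncertainty, by a factor of 5.27.

For each particle, the minimum momentum uncertainty is Δp_min = ℏ/(2Δx):

Particle A: Δp_A = ℏ/(2×1.550e-09 m) = 3.402e-26 kg·m/s
Particle B: Δp_B = ℏ/(2×8.170e-09 m) = 6.454e-27 kg·m/s

Ratio: Δp_A/Δp_B = 5.27

Since Δp_min ∝ 1/Δx, the particle with smaller position uncertainty (A) has larger momentum uncertainty.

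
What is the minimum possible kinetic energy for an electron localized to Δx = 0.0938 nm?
1.083 eV

Localizing a particle requires giving it sufficient momentum uncertainty:

1. From uncertainty principle: Δp ≥ ℏ/(2Δx)
   Δp_min = (1.055e-34 J·s) / (2 × 9.380e-11 m)
   Δp_min = 5.621e-25 kg·m/s

2. This momentum uncertainty corresponds to kinetic energy:
   KE ≈ (Δp)²/(2m) = (5.621e-25)²/(2 × 9.109e-31 kg)
   KE = 1.734e-19 J = 1.083 eV

Tighter localization requires more energy.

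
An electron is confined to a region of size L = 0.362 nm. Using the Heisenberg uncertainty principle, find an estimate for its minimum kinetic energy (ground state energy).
72.685 meV

Using the uncertainty principle to estimate ground state energy:

1. The position uncertainty is approximately the confinement size:
   Δx ≈ L = 3.620e-10 m

2. From ΔxΔp ≥ ℏ/2, the minimum momentum uncertainty is:
   Δp ≈ ℏ/(2L) = 1.457e-25 kg·m/s

3. The kinetic energy is approximately:
   KE ≈ (Δp)²/(2m) = (1.457e-25)²/(2 × 9.109e-31 kg)
   KE ≈ 1.165e-20 J = 72.685 meV

This is an order-of-magnitude estimate of the ground state energy.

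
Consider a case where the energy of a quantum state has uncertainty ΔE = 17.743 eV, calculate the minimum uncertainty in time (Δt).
18.548 as

Using the energy-time uncertainty principle:
ΔEΔt ≥ ℏ/2

The minimum uncertainty in time is:
Δt_min = ℏ/(2ΔE)
Δt_min = (1.055e-34 J·s) / (2 × 2.843e-18 J)
Δt_min = 1.855e-17 s = 18.548 as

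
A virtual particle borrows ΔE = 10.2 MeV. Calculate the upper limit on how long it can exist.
32.265 ys

Using the energy-time uncertainty principle:
ΔEΔt ≥ ℏ/2

For a virtual particle borrowing energy ΔE, the maximum lifetime is:
Δt_max = ℏ/(2ΔE)

Converting energy:
ΔE = 10.2 MeV = 1.634e-12 J

Δt_max = (1.055e-34 J·s) / (2 × 1.634e-12 J)
Δt_max = 3.227e-23 s = 32.265 ys

Virtual particles with higher borrowed energy exist for shorter times.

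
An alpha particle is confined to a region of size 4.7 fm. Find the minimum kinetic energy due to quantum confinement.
59.113 keV

Using the uncertainty principle:

1. Position uncertainty: Δx ≈ 4.700e-15 m
2. Minimum momentum uncertainty: Δp = ℏ/(2Δx) = 1.122e-20 kg·m/s
3. Minimum kinetic energy:
   KE = (Δp)²/(2m) = (1.122e-20)²/(2 × 6.645e-27 kg)
   KE = 9.471e-15 J = 59.113 keV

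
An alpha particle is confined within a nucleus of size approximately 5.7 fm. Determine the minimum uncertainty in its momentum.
9.251 × 10^-21 kg·m/s

Using the Heisenberg uncertainty principle:
ΔxΔp ≥ ℏ/2

With Δx ≈ L = 5.700e-15 m (the confinement size):
Δp_min = ℏ/(2Δx)
Δp_min = (1.055e-34 J·s) / (2 × 5.700e-15 m)
Δp_min = 9.251e-21 kg·m/s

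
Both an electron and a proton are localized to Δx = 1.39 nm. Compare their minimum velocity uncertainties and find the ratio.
The electron has the larger minimum velocity uncertainty, by a ratio of 1836.2.

For both particles, Δp_min = ℏ/(2Δx) = 3.793e-26 kg·m/s (same for both).

The velocity uncertainty is Δv = Δp/m:
- electron: Δv = 3.793e-26 / 9.109e-31 = 4.164e+04 m/s = 41.643 km/s
- proton: Δv = 3.793e-26 / 1.673e-27 = 2.268e+01 m/s = 22.680 m/s

Ratio: 4.164e+04 / 2.268e+01 = 1836.2

The lighter particle has larger velocity uncertainty because Δv ∝ 1/m.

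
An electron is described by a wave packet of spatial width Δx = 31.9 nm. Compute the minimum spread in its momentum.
1.653 × 10^-27 kg·m/s

For a wave packet, the spatial width Δx and momentum spread Δp are related by the uncertainty principle:
ΔxΔp ≥ ℏ/2

The minimum momentum spread is:
Δp_min = ℏ/(2Δx)
Δp_min = (1.055e-34 J·s) / (2 × 3.190e-08 m)
Δp_min = 1.653e-27 kg·m/s

A wave packet cannot have both a well-defined position and well-defined momentum.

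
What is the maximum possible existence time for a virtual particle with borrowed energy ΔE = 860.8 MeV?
3.823 × 10^-25 s

Using the energy-time uncertainty principle:
ΔEΔt ≥ ℏ/2

For a virtual particle borrowing energy ΔE, the maximum lifetime is:
Δt_max = ℏ/(2ΔE)

Converting energy:
ΔE = 860.8 MeV = 1.379e-10 J

Δt_max = (1.055e-34 J·s) / (2 × 1.379e-10 J)
Δt_max = 3.823e-25 s = 3.823 × 10^-25 s

Virtual particles with higher borrowed energy exist for shorter times.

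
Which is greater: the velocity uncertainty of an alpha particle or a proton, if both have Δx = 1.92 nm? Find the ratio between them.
The proton has the larger minimum velocity uncertainty, by a ratio of 4.0.

For both particles, Δp_min = ℏ/(2Δx) = 2.746e-26 kg·m/s (same for both).

The velocity uncertainty is Δv = Δp/m:
- alpha particle: Δv = 2.746e-26 / 6.645e-27 = 4.133e+00 m/s = 4.133 m/s
- proton: Δv = 2.746e-26 / 1.673e-27 = 1.642e+01 m/s = 16.419 m/s

Ratio: 1.642e+01 / 4.133e+00 = 4.0

The lighter particle has larger velocity uncertainty because Δv ∝ 1/m.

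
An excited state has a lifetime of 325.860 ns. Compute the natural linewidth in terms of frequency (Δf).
244.208 kHz

Using the energy-time uncertainty principle and E = hf:
ΔEΔt ≥ ℏ/2
hΔf·Δt ≥ ℏ/2

The minimum frequency uncertainty is:
Δf = ℏ/(2hτ) = 1/(4πτ)
Δf = 1/(4π × 3.259e-07 s)
Δf = 2.442e+05 Hz = 244.208 kHz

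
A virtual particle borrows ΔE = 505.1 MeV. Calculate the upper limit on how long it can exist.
6.516 × 10^-25 s

Using the energy-time uncertainty principle:
ΔEΔt ≥ ℏ/2

For a virtual particle borrowing energy ΔE, the maximum lifetime is:
Δt_max = ℏ/(2ΔE)

Converting energy:
ΔE = 505.1 MeV = 8.093e-11 J

Δt_max = (1.055e-34 J·s) / (2 × 8.093e-11 J)
Δt_max = 6.516e-25 s = 6.516 × 10^-25 s

Virtual particles with higher borrowed energy exist for shorter times.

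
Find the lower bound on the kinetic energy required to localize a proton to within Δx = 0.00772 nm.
87.040 meV

Localizing a particle requires giving it sufficient momentum uncertainty:

1. From uncertainty principle: Δp ≥ ℏ/(2Δx)
   Δp_min = (1.055e-34 J·s) / (2 × 7.720e-12 m)
   Δp_min = 6.830e-24 kg·m/s

2. This momentum uncertainty corresponds to kinetic energy:
   KE ≈ (Δp)²/(2m) = (6.830e-24)²/(2 × 1.673e-27 kg)
   KE = 1.395e-20 J = 87.040 meV

Tighter localization requires more energy.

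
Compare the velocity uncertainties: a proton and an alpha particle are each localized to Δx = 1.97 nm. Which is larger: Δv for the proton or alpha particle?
The proton has the larger minimum velocity uncertainty, by a ratio of 4.0.

For both particles, Δp_min = ℏ/(2Δx) = 2.677e-26 kg·m/s (same for both).

The velocity uncertainty is Δv = Δp/m:
- proton: Δv = 2.677e-26 / 1.673e-27 = 1.600e+01 m/s = 16.002 m/s
- alpha particle: Δv = 2.677e-26 / 6.645e-27 = 4.028e+00 m/s = 4.028 m/s

Ratio: 1.600e+01 / 4.028e+00 = 4.0

The lighter particle has larger velocity uncertainty because Δv ∝ 1/m.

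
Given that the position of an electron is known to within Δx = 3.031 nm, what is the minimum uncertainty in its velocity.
19.097 km/s

Using the Heisenberg uncertainty principle and Δp = mΔv:
ΔxΔp ≥ ℏ/2
Δx(mΔv) ≥ ℏ/2

The minimum uncertainty in velocity is:
Δv_min = ℏ/(2mΔx)
Δv_min = (1.055e-34 J·s) / (2 × 9.109e-31 kg × 3.031e-09 m)
Δv_min = 1.910e+04 m/s = 19.097 km/s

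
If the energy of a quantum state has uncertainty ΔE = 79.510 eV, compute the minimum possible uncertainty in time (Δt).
4.139 as

Using the energy-time uncertainty principle:
ΔEΔt ≥ ℏ/2

The minimum uncertainty in time is:
Δt_min = ℏ/(2ΔE)
Δt_min = (1.055e-34 J·s) / (2 × 1.274e-17 J)
Δt_min = 4.139e-18 s = 4.139 as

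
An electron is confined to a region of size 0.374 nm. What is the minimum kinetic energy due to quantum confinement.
68.096 meV

Using the uncertainty principle:

1. Position uncertainty: Δx ≈ 3.740e-10 m
2. Minimum momentum uncertainty: Δp = ℏ/(2Δx) = 1.410e-25 kg·m/s
3. Minimum kinetic energy:
   KE = (Δp)²/(2m) = (1.410e-25)²/(2 × 9.109e-31 kg)
   KE = 1.091e-20 J = 68.096 meV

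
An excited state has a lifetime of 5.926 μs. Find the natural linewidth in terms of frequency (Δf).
13.429 kHz

Using the energy-time uncertainty principle and E = hf:
ΔEΔt ≥ ℏ/2
hΔf·Δt ≥ ℏ/2

The minimum frequency uncertainty is:
Δf = ℏ/(2hτ) = 1/(4πτ)
Δf = 1/(4π × 5.926e-06 s)
Δf = 1.343e+04 Hz = 13.429 kHz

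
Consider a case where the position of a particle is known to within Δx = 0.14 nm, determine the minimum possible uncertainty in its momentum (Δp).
3.766 × 10^-25 kg·m/s

Using the Heisenberg uncertainty principle:
ΔxΔp ≥ ℏ/2

The minimum uncertainty in momentum is:
Δp_min = ℏ/(2Δx)
Δp_min = (1.055e-34 J·s) / (2 × 1.400e-10 m)
Δp_min = 3.766e-25 kg·m/s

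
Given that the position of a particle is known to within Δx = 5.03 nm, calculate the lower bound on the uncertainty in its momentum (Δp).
1.048 × 10^-26 kg·m/s

Using the Heisenberg uncertainty principle:
ΔxΔp ≥ ℏ/2

The minimum uncertainty in momentum is:
Δp_min = ℏ/(2Δx)
Δp_min = (1.055e-34 J·s) / (2 × 5.030e-09 m)
Δp_min = 1.048e-26 kg·m/s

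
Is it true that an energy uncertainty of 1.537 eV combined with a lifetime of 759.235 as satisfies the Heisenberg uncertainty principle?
Yes, it satisfies the uncertainty relation.

Calculate the product ΔEΔt:
ΔE = 1.537 eV = 2.463e-19 J
ΔEΔt = (2.463e-19 J) × (7.592e-16 s)
ΔEΔt = 1.870e-34 J·s

Compare to the minimum allowed value ℏ/2:
ℏ/2 = 5.273e-35 J·s

Since ΔEΔt = 1.870e-34 J·s ≥ 5.273e-35 J·s = ℏ/2,
this satisfies the uncertainty relation.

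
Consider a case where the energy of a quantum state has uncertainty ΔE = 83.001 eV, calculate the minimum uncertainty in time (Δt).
3.965 as

Using the energy-time uncertainty principle:
ΔEΔt ≥ ℏ/2

The minimum uncertainty in time is:
Δt_min = ℏ/(2ΔE)
Δt_min = (1.055e-34 J·s) / (2 × 1.330e-17 J)
Δt_min = 3.965e-18 s = 3.965 as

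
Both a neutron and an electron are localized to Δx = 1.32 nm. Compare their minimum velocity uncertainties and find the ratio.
The electron has the larger minimum velocity uncertainty, by a ratio of 1838.7.

For both particles, Δp_min = ℏ/(2Δx) = 3.995e-26 kg·m/s (same for both).

The velocity uncertainty is Δv = Δp/m:
- neutron: Δv = 3.995e-26 / 1.675e-27 = 2.385e+01 m/s = 23.849 m/s
- electron: Δv = 3.995e-26 / 9.109e-31 = 4.385e+04 m/s = 43.851 km/s

Ratio: 4.385e+04 / 2.385e+01 = 1838.7

The lighter particle has larger velocity uncertainty because Δv ∝ 1/m.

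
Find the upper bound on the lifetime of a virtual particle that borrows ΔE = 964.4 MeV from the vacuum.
3.413 × 10^-25 s

Using the energy-time uncertainty principle:
ΔEΔt ≥ ℏ/2

For a virtual particle borrowing energy ΔE, the maximum lifetime is:
Δt_max = ℏ/(2ΔE)

Converting energy:
ΔE = 964.4 MeV = 1.545e-10 J

Δt_max = (1.055e-34 J·s) / (2 × 1.545e-10 J)
Δt_max = 3.413e-25 s = 3.413 × 10^-25 s

Virtual particles with higher borrowed energy exist for shorter times.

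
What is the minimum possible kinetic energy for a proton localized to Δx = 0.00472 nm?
232.847 meV

Localizing a particle requires giving it sufficient momentum uncertainty:

1. From uncertainty principle: Δp ≥ ℏ/(2Δx)
   Δp_min = (1.055e-34 J·s) / (2 × 4.720e-12 m)
   Δp_min = 1.117e-23 kg·m/s

2. This momentum uncertainty corresponds to kinetic energy:
   KE ≈ (Δp)²/(2m) = (1.117e-23)²/(2 × 1.673e-27 kg)
   KE = 3.731e-20 J = 232.847 meV

Tighter localization requires more energy.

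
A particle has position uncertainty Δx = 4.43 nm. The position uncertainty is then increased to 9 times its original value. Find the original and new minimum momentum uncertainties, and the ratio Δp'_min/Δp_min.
Original Δp_min = 1.190 × 10^-26 kg·m/s; new Δp'_min = 1.323 × 10^-27 kg·m/s; ratio Δp'_min/Δp_min = 1/9.

From the uncertainty principle ΔxΔp ≥ ℏ/2, the minimum momentum uncertainty is Δp_min = ℏ/(2Δx).

Original (Δx = 4.43 nm = 4.430e-09 m):
Δp_min = (1.055e-34 J·s)/(2 × 4.430e-09 m) = 1.190e-26 kg·m/s

When Δx → 9Δx:
Δp'_min = ℏ/(2 × 9Δx) = (1/9) × ℏ/(2Δx) = (1/9) × Δp_min
Δp'_min = 1/9 × 1.190e-26 kg·m/s = 1.323e-27 kg·m/s

Since Δp_min ∝ 1/Δx, when Δx is increased to 9 times its original value, Δp_min decreases to 1/9 of its original value.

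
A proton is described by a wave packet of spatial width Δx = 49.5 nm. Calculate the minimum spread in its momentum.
1.065 × 10^-27 kg·m/s

For a wave packet, the spatial width Δx and momentum spread Δp are related by the uncertainty principle:
ΔxΔp ≥ ℏ/2

The minimum momentum spread is:
Δp_min = ℏ/(2Δx)
Δp_min = (1.055e-34 J·s) / (2 × 4.950e-08 m)
Δp_min = 1.065e-27 kg·m/s

A wave packet cannot have both a well-defined position and well-defined momentum.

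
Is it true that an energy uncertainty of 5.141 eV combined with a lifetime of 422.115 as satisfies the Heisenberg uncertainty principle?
Yes, it satisfies the uncertainty relation.

Calculate the product ΔEΔt:
ΔE = 5.141 eV = 8.237e-19 J
ΔEΔt = (8.237e-19 J) × (4.221e-16 s)
ΔEΔt = 3.477e-34 J·s

Compare to the minimum allowed value ℏ/2:
ℏ/2 = 5.273e-35 J·s

Since ΔEΔt = 3.477e-34 J·s ≥ 5.273e-35 J·s = ℏ/2,
this satisfies the uncertainty relation.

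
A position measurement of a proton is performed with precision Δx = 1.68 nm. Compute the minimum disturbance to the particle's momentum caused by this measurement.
3.139 × 10^-26 kg·m/s

The uncertainty principle implies that measuring position disturbs momentum:
ΔxΔp ≥ ℏ/2

When we measure position with precision Δx, we necessarily introduce a momentum uncertainty:
Δp ≥ ℏ/(2Δx)
Δp_min = (1.055e-34 J·s) / (2 × 1.680e-09 m)
Δp_min = 3.139e-26 kg·m/s

The more precisely we measure position, the greater the momentum disturbance.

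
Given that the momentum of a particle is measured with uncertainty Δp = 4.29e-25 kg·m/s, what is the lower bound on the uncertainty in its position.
122.910 pm

Using the Heisenberg uncertainty principle:
ΔxΔp ≥ ℏ/2

The minimum uncertainty in position is:
Δx_min = ℏ/(2Δp)
Δx_min = (1.055e-34 J·s) / (2 × 4.290e-25 kg·m/s)
Δx_min = 1.229e-10 m = 122.910 pm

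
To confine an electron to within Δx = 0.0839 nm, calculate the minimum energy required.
1.353 eV

Localizing a particle requires giving it sufficient momentum uncertainty:

1. From uncertainty principle: Δp ≥ ℏ/(2Δx)
   Δp_min = (1.055e-34 J·s) / (2 × 8.390e-11 m)
   Δp_min = 6.285e-25 kg·m/s

2. This momentum uncertainty corresponds to kinetic energy:
   KE ≈ (Δp)²/(2m) = (6.285e-25)²/(2 × 9.109e-31 kg)
   KE = 2.168e-19 J = 1.353 eV

Tighter localization requires more energy.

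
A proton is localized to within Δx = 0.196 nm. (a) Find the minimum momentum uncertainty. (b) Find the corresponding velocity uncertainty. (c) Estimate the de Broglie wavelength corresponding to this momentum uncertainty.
(a) Δp_min = 2.690 × 10^-25 kg·m/s
(b) Δv_min = 160.839 m/s
(c) λ_dB = 2.463 nm

Step-by-step:

(a) From the uncertainty principle:
Δp_min = ℏ/(2Δx) = (1.055e-34 J·s)/(2 × 1.960e-10 m) = 2.690e-25 kg·m/s

(b) The velocity uncertainty:
Δv = Δp/m = (2.690e-25 kg·m/s)/(1.673e-27 kg) = 1.608e+02 m/s = 160.839 m/s

(c) The de Broglie wavelength for this momentum:
λ = h/p = (6.626e-34 J·s)/(2.690e-25 kg·m/s) = 2.463e-09 m = 2.463 nm

Note: The de Broglie wavelength is comparable to the localization size, as expected from wave-particle duality.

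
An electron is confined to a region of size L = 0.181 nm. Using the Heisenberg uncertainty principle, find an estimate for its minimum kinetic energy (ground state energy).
290.741 meV

Using the uncertainty principle to estimate ground state energy:

1. The position uncertainty is approximately the confinement size:
   Δx ≈ L = 1.810e-10 m

2. From ΔxΔp ≥ ℏ/2, the minimum momentum uncertainty is:
   Δp ≈ ℏ/(2L) = 2.913e-25 kg·m/s

3. The kinetic energy is approximately:
   KE ≈ (Δp)²/(2m) = (2.913e-25)²/(2 × 9.109e-31 kg)
   KE ≈ 4.658e-20 J = 290.741 meV

This is an order-of-magnitude estimate of the ground state energy.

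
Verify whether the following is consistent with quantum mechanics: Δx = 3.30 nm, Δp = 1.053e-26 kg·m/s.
No, it violates the uncertainty principle (impossible measurement).

Calculate the product ΔxΔp:
ΔxΔp = (3.300e-09 m) × (1.053e-26 kg·m/s)
ΔxΔp = 3.475e-35 J·s

Compare to the minimum allowed value ℏ/2:
ℏ/2 = 5.273e-35 J·s

Since ΔxΔp = 3.475e-35 J·s < 5.273e-35 J·s = ℏ/2,
the measurement violates the uncertainty principle.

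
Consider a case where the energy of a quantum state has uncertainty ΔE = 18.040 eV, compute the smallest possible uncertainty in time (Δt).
18.243 as

Using the energy-time uncertainty principle:
ΔEΔt ≥ ℏ/2

The minimum uncertainty in time is:
Δt_min = ℏ/(2ΔE)
Δt_min = (1.055e-34 J·s) / (2 × 2.890e-18 J)
Δt_min = 1.824e-17 s = 18.243 as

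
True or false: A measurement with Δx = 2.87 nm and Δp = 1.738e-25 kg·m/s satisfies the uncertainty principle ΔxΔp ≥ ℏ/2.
Yes, it satisfies the uncertainty principle.

Calculate the product ΔxΔp:
ΔxΔp = (2.870e-09 m) × (1.738e-25 kg·m/s)
ΔxΔp = 4.988e-34 J·s

Compare to the minimum allowed value ℏ/2:
ℏ/2 = 5.273e-35 J·s

Since ΔxΔp = 4.988e-34 J·s ≥ 5.273e-35 J·s = ℏ/2,
the measurement satisfies the uncertainty principle.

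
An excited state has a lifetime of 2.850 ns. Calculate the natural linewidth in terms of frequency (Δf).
27.922 MHz

Using the energy-time uncertainty principle and E = hf:
ΔEΔt ≥ ℏ/2
hΔf·Δt ≥ ℏ/2

The minimum frequency uncertainty is:
Δf = ℏ/(2hτ) = 1/(4πτ)
Δf = 1/(4π × 2.850e-09 s)
Δf = 2.792e+07 Hz = 27.922 MHz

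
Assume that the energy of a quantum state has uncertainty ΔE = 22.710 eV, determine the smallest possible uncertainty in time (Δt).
14.492 as

Using the energy-time uncertainty principle:
ΔEΔt ≥ ℏ/2

The minimum uncertainty in time is:
Δt_min = ℏ/(2ΔE)
Δt_min = (1.055e-34 J·s) / (2 × 3.639e-18 J)
Δt_min = 1.449e-17 s = 14.492 as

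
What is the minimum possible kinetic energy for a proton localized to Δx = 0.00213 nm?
1.143 eV

Localizing a particle requires giving it sufficient momentum uncertainty:

1. From uncertainty principle: Δp ≥ ℏ/(2Δx)
   Δp_min = (1.055e-34 J·s) / (2 × 2.130e-12 m)
   Δp_min = 2.476e-23 kg·m/s

2. This momentum uncertainty corresponds to kinetic energy:
   KE ≈ (Δp)²/(2m) = (2.476e-23)²/(2 × 1.673e-27 kg)
   KE = 1.832e-19 J = 1.143 eV

Tighter localization requires more energy.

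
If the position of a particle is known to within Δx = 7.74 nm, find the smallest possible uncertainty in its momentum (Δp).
6.812 × 10^-27 kg·m/s

Using the Heisenberg uncertainty principle:
ΔxΔp ≥ ℏ/2

The minimum uncertainty in momentum is:
Δp_min = ℏ/(2Δx)
Δp_min = (1.055e-34 J·s) / (2 × 7.740e-09 m)
Δp_min = 6.812e-27 kg·m/s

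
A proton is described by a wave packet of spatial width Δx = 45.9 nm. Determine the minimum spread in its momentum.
1.149 × 10^-27 kg·m/s

For a wave packet, the spatial width Δx and momentum spread Δp are related by the uncertainty principle:
ΔxΔp ≥ ℏ/2

The minimum momentum spread is:
Δp_min = ℏ/(2Δx)
Δp_min = (1.055e-34 J·s) / (2 × 4.590e-08 m)
Δp_min = 1.149e-27 kg·m/s

A wave packet cannot have both a well-defined position and well-defined momentum.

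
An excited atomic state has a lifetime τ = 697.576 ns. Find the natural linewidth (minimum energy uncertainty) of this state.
471.785 peV

Using the energy-time uncertainty principle:
ΔEΔt ≥ ℏ/2

The lifetime τ represents the time uncertainty Δt.
The natural linewidth (minimum energy uncertainty) is:

ΔE = ℏ/(2τ)
ΔE = (1.055e-34 J·s) / (2 × 6.976e-07 s)
ΔE = 7.559e-29 J = 471.785 peV

This natural linewidth limits the precision of spectroscopic measurements.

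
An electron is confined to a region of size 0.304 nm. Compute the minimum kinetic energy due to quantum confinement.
103.066 meV

Using the uncertainty principle:

1. Position uncertainty: Δx ≈ 3.040e-10 m
2. Minimum momentum uncertainty: Δp = ℏ/(2Δx) = 1.734e-25 kg·m/s
3. Minimum kinetic energy:
   KE = (Δp)²/(2m) = (1.734e-25)²/(2 × 9.109e-31 kg)
   KE = 1.651e-20 J = 103.066 meV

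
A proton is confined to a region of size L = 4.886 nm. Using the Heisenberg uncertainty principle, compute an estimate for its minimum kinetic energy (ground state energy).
217.294 neV

Using the uncertainty principle to estimate ground state energy:

1. The position uncertainty is approximately the confinement size:
   Δx ≈ L = 4.886e-09 m

2. From ΔxΔp ≥ ℏ/2, the minimum momentum uncertainty is:
   Δp ≈ ℏ/(2L) = 1.079e-26 kg·m/s

3. The kinetic energy is approximately:
   KE ≈ (Δp)²/(2m) = (1.079e-26)²/(2 × 1.673e-27 kg)
   KE ≈ 3.481e-26 J = 217.294 neV

This is an order-of-magnitude estimate of the ground state energy.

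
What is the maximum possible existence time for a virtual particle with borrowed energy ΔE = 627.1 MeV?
5.248 × 10^-25 s

Using the energy-time uncertainty principle:
ΔEΔt ≥ ℏ/2

For a virtual particle borrowing energy ΔE, the maximum lifetime is:
Δt_max = ℏ/(2ΔE)

Converting energy:
ΔE = 627.1 MeV = 1.005e-10 J

Δt_max = (1.055e-34 J·s) / (2 × 1.005e-10 J)
Δt_max = 5.248e-25 s = 5.248 × 10^-25 s

Virtual particles with higher borrowed energy exist for shorter times.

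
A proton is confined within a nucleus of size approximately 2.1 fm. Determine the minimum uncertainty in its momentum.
2.511 × 10^-20 kg·m/s

Using the Heisenberg uncertainty principle:
ΔxΔp ≥ ℏ/2

With Δx ≈ L = 2.100e-15 m (the confinement size):
Δp_min = ℏ/(2Δx)
Δp_min = (1.055e-34 J·s) / (2 × 2.100e-15 m)
Δp_min = 2.511e-20 kg·m/s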